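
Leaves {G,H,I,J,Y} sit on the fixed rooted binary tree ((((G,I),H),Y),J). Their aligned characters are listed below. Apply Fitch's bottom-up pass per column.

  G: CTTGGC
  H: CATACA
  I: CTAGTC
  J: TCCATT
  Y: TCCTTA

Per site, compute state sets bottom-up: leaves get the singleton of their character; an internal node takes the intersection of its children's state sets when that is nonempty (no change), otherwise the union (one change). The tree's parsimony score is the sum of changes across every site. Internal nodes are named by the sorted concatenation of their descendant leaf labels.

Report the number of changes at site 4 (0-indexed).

[col 0] GI: children G:{C}, I:{C} ∩→ {C}; cost 0
[col 0] GHI: children GI:{C}, H:{C} ∩→ {C}; cost 0
[col 0] GHIY: children GHI:{C}, Y:{T} ∪→ {C,T}; cost 1
[col 0] GHIJY: children GHIY:{C,T}, J:{T} ∩→ {T}; cost 0
[col 1] GI: children G:{T}, I:{T} ∩→ {T}; cost 0
[col 1] GHI: children GI:{T}, H:{A} ∪→ {A,T}; cost 1
[col 1] GHIY: children GHI:{A,T}, Y:{C} ∪→ {A,C,T}; cost 1
[col 1] GHIJY: children GHIY:{A,C,T}, J:{C} ∩→ {C}; cost 0
[col 2] GI: children G:{T}, I:{A} ∪→ {A,T}; cost 1
[col 2] GHI: children GI:{A,T}, H:{T} ∩→ {T}; cost 0
[col 2] GHIY: children GHI:{T}, Y:{C} ∪→ {C,T}; cost 1
[col 2] GHIJY: children GHIY:{C,T}, J:{C} ∩→ {C}; cost 0
[col 3] GI: children G:{G}, I:{G} ∩→ {G}; cost 0
[col 3] GHI: children GI:{G}, H:{A} ∪→ {A,G}; cost 1
[col 3] GHIY: children GHI:{A,G}, Y:{T} ∪→ {A,G,T}; cost 1
[col 3] GHIJY: children GHIY:{A,G,T}, J:{A} ∩→ {A}; cost 0
[col 4] GI: children G:{G}, I:{T} ∪→ {G,T}; cost 1
[col 4] GHI: children GI:{G,T}, H:{C} ∪→ {C,G,T}; cost 1
[col 4] GHIY: children GHI:{C,G,T}, Y:{T} ∩→ {T}; cost 0
[col 4] GHIJY: children GHIY:{T}, J:{T} ∩→ {T}; cost 0
[col 5] GI: children G:{C}, I:{C} ∩→ {C}; cost 0
[col 5] GHI: children GI:{C}, H:{A} ∪→ {A,C}; cost 1
[col 5] GHIY: children GHI:{A,C}, Y:{A} ∩→ {A}; cost 0
[col 5] GHIJY: children GHIY:{A}, J:{T} ∪→ {A,T}; cost 1
per-site changes: [1, 2, 2, 2, 2, 2]; total = 11

2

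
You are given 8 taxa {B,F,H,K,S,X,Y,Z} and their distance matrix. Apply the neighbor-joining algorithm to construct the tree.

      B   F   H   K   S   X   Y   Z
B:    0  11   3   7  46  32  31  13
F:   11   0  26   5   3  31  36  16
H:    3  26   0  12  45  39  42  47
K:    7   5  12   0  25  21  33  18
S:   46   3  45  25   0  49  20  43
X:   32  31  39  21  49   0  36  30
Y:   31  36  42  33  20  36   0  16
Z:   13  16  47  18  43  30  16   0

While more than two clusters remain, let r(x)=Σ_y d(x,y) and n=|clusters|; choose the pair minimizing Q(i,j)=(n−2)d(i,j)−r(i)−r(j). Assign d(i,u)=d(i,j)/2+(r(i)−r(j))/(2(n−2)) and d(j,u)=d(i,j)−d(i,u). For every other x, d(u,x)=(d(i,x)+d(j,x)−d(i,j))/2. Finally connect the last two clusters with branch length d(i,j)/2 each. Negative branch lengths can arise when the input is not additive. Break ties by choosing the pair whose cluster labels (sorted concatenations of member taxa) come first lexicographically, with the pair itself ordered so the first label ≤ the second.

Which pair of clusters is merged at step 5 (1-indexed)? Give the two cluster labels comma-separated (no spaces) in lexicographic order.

1. join F+S (d=3, Q=-341) ⇒ FS; edges |F|=-85/12, |S|=121/12
  updated: d(B,FS)=27, d(FS,H)=34, d(FS,K)=27/2, d(FS,X)=77/2, d(FS,Y)=53/2, d(FS,Z)=28
2. join B+H (d=3, Q=-275) ⇒ BH; edges |B|=-49/10, |H|=79/10
  updated: d(BH,FS)=29, d(BH,K)=8, d(BH,X)=34, d(BH,Y)=35, d(BH,Z)=57/2
3. join Y+Z (d=16, Q=-203) ⇒ YZ; edges |Y|=45/4, |Z|=19/4
  updated: d(BH,YZ)=95/4, d(FS,YZ)=77/4, d(K,YZ)=35/2, d(X,YZ)=25
4. join BH+K (d=8, Q=-523/4) ⇒ BHK; edges |BH|=235/24, |K|=-43/24
  updated: d(BHK,FS)=69/4, d(BHK,X)=47/2, d(BHK,YZ)=133/8
5. join BHK+FS (d=69/4, Q=-783/8) ⇒ BFHKS; edges |BHK|=135/32, |FS|=417/32
  updated: d(BFHKS,X)=179/8, d(BFHKS,YZ)=149/16
6. join BFHKS+X (d=179/8, Q=-907/16) ⇒ BFHKSX; edges |BFHKS|=107/32, |X|=609/32
  updated: d(BFHKSX,YZ)=191/32
7. join BFHKSX+YZ (d=191/32) ⇒ BFHKSXYZ; edges |BFHKSX|=191/64, |YZ|=191/64
final tree: (((((B:-49/10,H:79/10):235/24,K:-43/24):135/32,(F:-85/12,S:121/12):417/32):107/32,X:609/32):191/64,(Y:45/4,Z:19/4):191/64)
total length: 2419/32

BHK,FS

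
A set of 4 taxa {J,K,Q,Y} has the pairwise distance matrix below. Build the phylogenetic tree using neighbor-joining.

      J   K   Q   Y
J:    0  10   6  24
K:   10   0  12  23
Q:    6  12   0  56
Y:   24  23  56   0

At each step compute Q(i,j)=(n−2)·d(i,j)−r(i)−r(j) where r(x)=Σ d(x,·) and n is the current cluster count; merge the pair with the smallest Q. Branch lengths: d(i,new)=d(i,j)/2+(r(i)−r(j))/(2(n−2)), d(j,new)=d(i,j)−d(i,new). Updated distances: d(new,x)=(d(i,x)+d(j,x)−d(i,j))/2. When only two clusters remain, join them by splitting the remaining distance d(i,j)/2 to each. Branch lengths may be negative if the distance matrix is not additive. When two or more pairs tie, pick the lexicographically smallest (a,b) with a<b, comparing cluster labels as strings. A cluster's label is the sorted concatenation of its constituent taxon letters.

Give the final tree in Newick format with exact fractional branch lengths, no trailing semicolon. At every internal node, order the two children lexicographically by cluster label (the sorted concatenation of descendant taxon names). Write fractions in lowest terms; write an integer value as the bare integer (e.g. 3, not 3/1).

step 1: merge (J,Q) at d=6, Q=-102; branch lengths J→-11/2, Q→23/2; new cluster JQ
  updated: d(JQ,K)=8, d(JQ,Y)=37
step 2: merge (JQ,K) at d=8, Q=-68; branch lengths JQ→11, K→-3; new cluster JKQ
  updated: d(JKQ,Y)=26
step 3: merge (JKQ,Y) at d=26; branch lengths JKQ→13, Y→13; new cluster JKQY
final tree: (((J:-11/2,Q:23/2):11,K:-3):13,Y:13)
total length: 40

(((J:-11/2,Q:23/2):11,K:-3):13,Y:13)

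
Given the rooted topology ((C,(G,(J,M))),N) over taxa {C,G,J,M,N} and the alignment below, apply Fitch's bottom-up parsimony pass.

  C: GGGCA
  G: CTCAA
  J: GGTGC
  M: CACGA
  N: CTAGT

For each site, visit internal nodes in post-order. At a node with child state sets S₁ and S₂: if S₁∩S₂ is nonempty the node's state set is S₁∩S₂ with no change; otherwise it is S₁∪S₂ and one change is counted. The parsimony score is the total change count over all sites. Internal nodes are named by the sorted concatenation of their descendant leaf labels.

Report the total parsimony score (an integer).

JM@0: {G} ∪ {C} = {C,G} (union, +1)
GJM@0: {C} ∩ {C,G} = {C} (intersection, +0)
CGJM@0: {G} ∪ {C} = {C,G} (union, +1)
CGJMN@0: {C,G} ∩ {C} = {C} (intersection, +0)
JM@1: {G} ∪ {A} = {A,G} (union, +1)
GJM@1: {T} ∪ {A,G} = {A,G,T} (union, +1)
CGJM@1: {G} ∩ {A,G,T} = {G} (intersection, +0)
CGJMN@1: {G} ∪ {T} = {G,T} (union, +1)
JM@2: {T} ∪ {C} = {C,T} (union, +1)
GJM@2: {C} ∩ {C,T} = {C} (intersection, +0)
CGJM@2: {G} ∪ {C} = {C,G} (union, +1)
CGJMN@2: {C,G} ∪ {A} = {A,C,G} (union, +1)
JM@3: {G} ∩ {G} = {G} (intersection, +0)
GJM@3: {A} ∪ {G} = {A,G} (union, +1)
CGJM@3: {C} ∪ {A,G} = {A,C,G} (union, +1)
CGJMN@3: {A,C,G} ∩ {G} = {G} (intersection, +0)
JM@4: {C} ∪ {A} = {A,C} (union, +1)
GJM@4: {A} ∩ {A,C} = {A} (intersection, +0)
CGJM@4: {A} ∩ {A} = {A} (intersection, +0)
CGJMN@4: {A} ∪ {T} = {A,T} (union, +1)
per-site changes: [2, 3, 3, 2, 2]; total = 12

12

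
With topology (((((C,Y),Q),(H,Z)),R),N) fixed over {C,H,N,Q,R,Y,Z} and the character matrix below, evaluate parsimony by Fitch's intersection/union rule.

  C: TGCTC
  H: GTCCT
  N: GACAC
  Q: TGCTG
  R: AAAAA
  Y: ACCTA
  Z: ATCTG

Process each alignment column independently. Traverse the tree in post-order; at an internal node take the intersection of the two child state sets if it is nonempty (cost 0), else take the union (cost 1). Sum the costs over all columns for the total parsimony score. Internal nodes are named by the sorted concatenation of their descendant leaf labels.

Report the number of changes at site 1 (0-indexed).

CY@0: {T} ∪ {A} = {A,T} (union, +1)
CQY@0: {A,T} ∩ {T} = {T} (intersection, +0)
HZ@0: {G} ∪ {A} = {A,G} (union, +1)
CHQYZ@0: {T} ∪ {A,G} = {A,G,T} (union, +1)
CHQRYZ@0: {A,G,T} ∩ {A} = {A} (intersection, +0)
CHNQRYZ@0: {A} ∪ {G} = {A,G} (union, +1)
CY@1: {G} ∪ {C} = {C,G} (union, +1)
CQY@1: {C,G} ∩ {G} = {G} (intersection, +0)
HZ@1: {T} ∩ {T} = {T} (intersection, +0)
CHQYZ@1: {G} ∪ {T} = {G,T} (union, +1)
CHQRYZ@1: {G,T} ∪ {A} = {A,G,T} (union, +1)
CHNQRYZ@1: {A,G,T} ∩ {A} = {A} (intersection, +0)
CY@2: {C} ∩ {C} = {C} (intersection, +0)
CQY@2: {C} ∩ {C} = {C} (intersection, +0)
HZ@2: {C} ∩ {C} = {C} (intersection, +0)
CHQYZ@2: {C} ∩ {C} = {C} (intersection, +0)
CHQRYZ@2: {C} ∪ {A} = {A,C} (union, +1)
CHNQRYZ@2: {A,C} ∩ {C} = {C} (intersection, +0)
CY@3: {T} ∩ {T} = {T} (intersection, +0)
CQY@3: {T} ∩ {T} = {T} (intersection, +0)
HZ@3: {C} ∪ {T} = {C,T} (union, +1)
CHQYZ@3: {T} ∩ {C,T} = {T} (intersection, +0)
CHQRYZ@3: {T} ∪ {A} = {A,T} (union, +1)
CHNQRYZ@3: {A,T} ∩ {A} = {A} (intersection, +0)
CY@4: {C} ∪ {A} = {A,C} (union, +1)
CQY@4: {A,C} ∪ {G} = {A,C,G} (union, +1)
HZ@4: {T} ∪ {G} = {G,T} (union, +1)
CHQYZ@4: {A,C,G} ∩ {G,T} = {G} (intersection, +0)
CHQRYZ@4: {G} ∪ {A} = {A,G} (union, +1)
CHNQRYZ@4: {A,G} ∪ {C} = {A,C,G} (union, +1)
per-site changes: [4, 3, 1, 2, 5]; total = 15

3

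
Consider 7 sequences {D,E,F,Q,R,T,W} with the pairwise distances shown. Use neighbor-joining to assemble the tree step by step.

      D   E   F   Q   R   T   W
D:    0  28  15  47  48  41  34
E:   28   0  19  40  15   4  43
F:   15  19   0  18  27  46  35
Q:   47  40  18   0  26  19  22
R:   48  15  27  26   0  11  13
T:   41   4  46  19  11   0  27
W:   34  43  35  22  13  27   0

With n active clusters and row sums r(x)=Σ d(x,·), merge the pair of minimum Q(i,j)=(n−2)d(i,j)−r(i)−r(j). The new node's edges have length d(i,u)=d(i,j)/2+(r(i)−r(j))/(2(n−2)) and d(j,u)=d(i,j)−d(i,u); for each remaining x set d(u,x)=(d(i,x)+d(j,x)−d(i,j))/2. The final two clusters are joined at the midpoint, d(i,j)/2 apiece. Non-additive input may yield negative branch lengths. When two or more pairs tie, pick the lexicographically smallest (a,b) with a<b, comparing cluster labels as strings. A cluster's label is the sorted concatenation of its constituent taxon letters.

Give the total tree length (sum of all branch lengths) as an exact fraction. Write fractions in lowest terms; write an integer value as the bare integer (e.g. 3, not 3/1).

iteration 1: select D,F (d=15, Q=-298); attach at lengths (64/5, 11/5); label the merged cluster DF
  updated: d(DF,E)=16, d(DF,Q)=25, d(DF,R)=30, d(DF,T)=36, d(DF,W)=27
iteration 2: select E,T (d=4, Q=-199); attach at lengths (37/8, -5/8); label the merged cluster ET
  updated: d(DF,ET)=24, d(ET,Q)=55/2, d(ET,R)=11, d(ET,W)=33
iteration 3: select ET,R (d=11, Q=-285/2); attach at lengths (97/12, 35/12); label the merged cluster ERT
  updated: d(DF,ERT)=43/2, d(ERT,Q)=85/4, d(ERT,W)=35/2
iteration 4: select DF,Q (d=25, Q=-367/4); attach at lengths (221/16, 179/16); label the merged cluster DFQ
  updated: d(DFQ,ERT)=71/8, d(DFQ,W)=12
iteration 5: select DFQ,ERT (d=71/8, Q=-307/8); attach at lengths (27/16, 115/16); label the merged cluster DEFQRT
  updated: d(DEFQRT,W)=165/16
iteration 6: select DEFQRT,W (d=165/16); attach at lengths (165/32, 165/32); label the merged cluster DEFQRTW
final tree: ((((D:64/5,F:11/5):221/16,Q:179/16):27/16,((E:37/8,T:-5/8):97/12,R:35/12):115/16):165/32,W:165/32)
total length: 1187/16

1187/16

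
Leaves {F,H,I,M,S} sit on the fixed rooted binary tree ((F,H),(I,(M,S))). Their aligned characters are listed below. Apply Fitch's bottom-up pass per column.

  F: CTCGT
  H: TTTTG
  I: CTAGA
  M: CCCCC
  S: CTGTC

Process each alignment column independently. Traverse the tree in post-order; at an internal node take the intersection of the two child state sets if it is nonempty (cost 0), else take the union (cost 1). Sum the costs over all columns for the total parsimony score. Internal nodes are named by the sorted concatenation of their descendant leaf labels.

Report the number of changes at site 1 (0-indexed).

1

[col 0] FH: children F:{C}, H:{T} ∪→ {C,T}; cost 1
[col 0] MS: children M:{C}, S:{C} ∩→ {C}; cost 0
[col 0] IMS: children I:{C}, MS:{C} ∩→ {C}; cost 0
[col 0] FHIMS: children FH:{C,T}, IMS:{C} ∩→ {C}; cost 0
[col 1] FH: children F:{T}, H:{T} ∩→ {T}; cost 0
[col 1] MS: children M:{C}, S:{T} ∪→ {C,T}; cost 1
[col 1] IMS: children I:{T}, MS:{C,T} ∩→ {T}; cost 0
[col 1] FHIMS: children FH:{T}, IMS:{T} ∩→ {T}; cost 0
[col 2] FH: children F:{C}, H:{T} ∪→ {C,T}; cost 1
[col 2] MS: children M:{C}, S:{G} ∪→ {C,G}; cost 1
[col 2] IMS: children I:{A}, MS:{C,G} ∪→ {A,C,G}; cost 1
[col 2] FHIMS: children FH:{C,T}, IMS:{A,C,G} ∩→ {C}; cost 0
[col 3] FH: children F:{G}, H:{T} ∪→ {G,T}; cost 1
[col 3] MS: children M:{C}, S:{T} ∪→ {C,T}; cost 1
[col 3] IMS: children I:{G}, MS:{C,T} ∪→ {C,G,T}; cost 1
[col 3] FHIMS: children FH:{G,T}, IMS:{C,G,T} ∩→ {G,T}; cost 0
[col 4] FH: children F:{T}, H:{G} ∪→ {G,T}; cost 1
[col 4] MS: children M:{C}, S:{C} ∩→ {C}; cost 0
[col 4] IMS: children I:{A}, MS:{C} ∪→ {A,C}; cost 1
[col 4] FHIMS: children FH:{G,T}, IMS:{A,C} ∪→ {A,C,G,T}; cost 1
per-site changes: [1, 1, 3, 3, 3]; total = 11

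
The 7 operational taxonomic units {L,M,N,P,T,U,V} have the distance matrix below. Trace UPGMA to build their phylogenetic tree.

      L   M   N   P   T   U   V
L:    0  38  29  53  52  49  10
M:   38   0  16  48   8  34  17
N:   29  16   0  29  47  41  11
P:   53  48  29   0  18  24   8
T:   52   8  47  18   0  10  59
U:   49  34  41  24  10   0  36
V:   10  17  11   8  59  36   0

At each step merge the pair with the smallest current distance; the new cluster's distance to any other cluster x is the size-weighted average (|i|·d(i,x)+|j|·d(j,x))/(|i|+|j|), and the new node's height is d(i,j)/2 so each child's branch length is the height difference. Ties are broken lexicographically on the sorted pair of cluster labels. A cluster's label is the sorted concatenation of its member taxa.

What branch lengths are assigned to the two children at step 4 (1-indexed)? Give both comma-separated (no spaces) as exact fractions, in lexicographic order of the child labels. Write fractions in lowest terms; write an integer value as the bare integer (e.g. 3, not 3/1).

7,11

step 1: merge (M,T) at d=8; branch lengths M→4, T→4; new cluster MT
  updated: d(L,MT)=45, d(MT,N)=63/2, d(MT,P)=33, d(MT,U)=22, d(MT,V)=38
step 2: merge (P,V) at d=8; branch lengths P→4, V→4; new cluster PV
  updated: d(L,PV)=63/2, d(MT,PV)=71/2, d(N,PV)=20, d(PV,U)=30
step 3: merge (N,PV) at d=20; branch lengths N→10, PV→6; new cluster NPV
  updated: d(L,NPV)=92/3, d(MT,NPV)=205/6, d(NPV,U)=101/3
step 4: merge (MT,U) at d=22; branch lengths MT→7, U→11; new cluster MTU
  updated: d(L,MTU)=139/3, d(MTU,NPV)=34
step 5: merge (L,NPV) at d=92/3; branch lengths L→46/3, NPV→16/3; new cluster LNPV
  updated: d(LNPV,MTU)=445/12
step 6: merge (LNPV,MTU) at d=445/12; branch lengths LNPV→77/24, MTU→181/24; new cluster LMNPTUV
final tree: ((L:46/3,(N:10,(P:4,V:4):6):16/3):77/24,((M:4,T:4):7,U:11):181/24)
total length: 977/12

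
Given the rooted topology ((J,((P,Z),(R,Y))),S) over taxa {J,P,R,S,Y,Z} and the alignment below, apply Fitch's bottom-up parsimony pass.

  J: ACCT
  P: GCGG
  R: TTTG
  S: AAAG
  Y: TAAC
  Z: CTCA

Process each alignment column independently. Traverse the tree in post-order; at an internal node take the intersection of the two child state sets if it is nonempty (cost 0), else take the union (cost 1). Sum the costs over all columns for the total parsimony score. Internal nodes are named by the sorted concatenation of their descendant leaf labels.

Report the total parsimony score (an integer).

[col 0] PZ: children P:{G}, Z:{C} ∪→ {C,G}; cost 1
[col 0] RY: children R:{T}, Y:{T} ∩→ {T}; cost 0
[col 0] PRYZ: children PZ:{C,G}, RY:{T} ∪→ {C,G,T}; cost 1
[col 0] JPRYZ: children J:{A}, PRYZ:{C,G,T} ∪→ {A,C,G,T}; cost 1
[col 0] JPRSYZ: children JPRYZ:{A,C,G,T}, S:{A} ∩→ {A}; cost 0
[col 1] PZ: children P:{C}, Z:{T} ∪→ {C,T}; cost 1
[col 1] RY: children R:{T}, Y:{A} ∪→ {A,T}; cost 1
[col 1] PRYZ: children PZ:{C,T}, RY:{A,T} ∩→ {T}; cost 0
[col 1] JPRYZ: children J:{C}, PRYZ:{T} ∪→ {C,T}; cost 1
[col 1] JPRSYZ: children JPRYZ:{C,T}, S:{A} ∪→ {A,C,T}; cost 1
[col 2] PZ: children P:{G}, Z:{C} ∪→ {C,G}; cost 1
[col 2] RY: children R:{T}, Y:{A} ∪→ {A,T}; cost 1
[col 2] PRYZ: children PZ:{C,G}, RY:{A,T} ∪→ {A,C,G,T}; cost 1
[col 2] JPRYZ: children J:{C}, PRYZ:{A,C,G,T} ∩→ {C}; cost 0
[col 2] JPRSYZ: children JPRYZ:{C}, S:{A} ∪→ {A,C}; cost 1
[col 3] PZ: children P:{G}, Z:{A} ∪→ {A,G}; cost 1
[col 3] RY: children R:{G}, Y:{C} ∪→ {C,G}; cost 1
[col 3] PRYZ: children PZ:{A,G}, RY:{C,G} ∩→ {G}; cost 0
[col 3] JPRYZ: children J:{T}, PRYZ:{G} ∪→ {G,T}; cost 1
[col 3] JPRSYZ: children JPRYZ:{G,T}, S:{G} ∩→ {G}; cost 0
per-site changes: [3, 4, 4, 3]; total = 14

14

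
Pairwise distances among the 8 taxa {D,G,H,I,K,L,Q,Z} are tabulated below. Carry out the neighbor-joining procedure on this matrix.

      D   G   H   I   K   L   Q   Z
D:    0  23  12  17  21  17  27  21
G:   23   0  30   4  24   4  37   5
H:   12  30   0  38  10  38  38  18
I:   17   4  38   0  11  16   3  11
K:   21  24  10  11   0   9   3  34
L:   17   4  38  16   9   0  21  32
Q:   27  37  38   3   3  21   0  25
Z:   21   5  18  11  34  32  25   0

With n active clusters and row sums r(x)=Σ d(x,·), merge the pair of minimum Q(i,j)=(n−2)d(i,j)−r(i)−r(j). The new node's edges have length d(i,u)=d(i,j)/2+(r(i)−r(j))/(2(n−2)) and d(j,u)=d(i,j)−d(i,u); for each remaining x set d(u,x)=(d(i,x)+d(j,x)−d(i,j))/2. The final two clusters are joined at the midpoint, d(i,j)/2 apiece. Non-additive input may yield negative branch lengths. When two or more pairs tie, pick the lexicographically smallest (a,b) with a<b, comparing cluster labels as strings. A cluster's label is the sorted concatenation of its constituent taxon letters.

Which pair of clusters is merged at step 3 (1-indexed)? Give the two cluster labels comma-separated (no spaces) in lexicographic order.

G,L

step 1: merge (D,H) at d=12, Q=-250; branch lengths D→13/6, H→59/6; new cluster DH
  updated: d(DH,G)=41/2, d(DH,I)=43/2, d(DH,K)=19/2, d(DH,L)=43/2, d(DH,Q)=53/2, d(DH,Z)=27/2
step 2: merge (K,Q) at d=3, Q=-191; branch lengths K→-1, Q→4; new cluster KQ
  updated: d(DH,KQ)=33/2, d(G,KQ)=29, d(I,KQ)=11/2, d(KQ,L)=27/2, d(KQ,Z)=28
step 3: merge (G,L) at d=4, Q=-267/2; branch lengths G→-17/16, L→81/16; new cluster GL
  updated: d(DH,GL)=19, d(GL,I)=8, d(GL,KQ)=77/4, d(GL,Z)=33/2
step 4: merge (DH,Z) at d=27/2, Q=-99; branch lengths DH→7, Z→13/2; new cluster DHZ
  updated: d(DHZ,GL)=11, d(DHZ,I)=19/2, d(DHZ,KQ)=31/2
step 5: merge (DHZ,GL) at d=11, Q=-209/4; branch lengths DHZ→79/16, GL→97/16; new cluster DGHLZ
  updated: d(DGHLZ,I)=13/4, d(DGHLZ,KQ)=95/8
step 6: merge (DGHLZ,I) at d=13/4, Q=-165/8; branch lengths DGHLZ→77/16, I→-25/16; new cluster DGHILZ
  updated: d(DGHILZ,KQ)=113/16
step 7: merge (DGHILZ,KQ) at d=113/16; branch lengths DGHILZ→113/32, KQ→113/32; new cluster DGHIKLQZ
final tree: (((((D:13/6,H:59/6):7,Z:13/2):79/16,(G:-17/16,L:81/16):97/16):77/16,I:-25/16):113/32,(K:-1,Q:4):113/32)
total length: 861/16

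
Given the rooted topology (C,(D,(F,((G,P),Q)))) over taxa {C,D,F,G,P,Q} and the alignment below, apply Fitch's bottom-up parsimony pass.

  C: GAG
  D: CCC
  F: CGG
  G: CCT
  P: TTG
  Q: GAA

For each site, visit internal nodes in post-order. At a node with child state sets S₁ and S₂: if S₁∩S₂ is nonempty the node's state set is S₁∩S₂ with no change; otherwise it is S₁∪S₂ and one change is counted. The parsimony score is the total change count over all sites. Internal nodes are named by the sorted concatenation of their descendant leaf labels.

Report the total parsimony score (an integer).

[col 0] GP: children G:{C}, P:{T} ∪→ {C,T}; cost 1
[col 0] GPQ: children GP:{C,T}, Q:{G} ∪→ {C,G,T}; cost 1
[col 0] FGPQ: children F:{C}, GPQ:{C,G,T} ∩→ {C}; cost 0
[col 0] DFGPQ: children D:{C}, FGPQ:{C} ∩→ {C}; cost 0
[col 0] CDFGPQ: children C:{G}, DFGPQ:{C} ∪→ {C,G}; cost 1
[col 1] GP: children G:{C}, P:{T} ∪→ {C,T}; cost 1
[col 1] GPQ: children GP:{C,T}, Q:{A} ∪→ {A,C,T}; cost 1
[col 1] FGPQ: children F:{G}, GPQ:{A,C,T} ∪→ {A,C,G,T}; cost 1
[col 1] DFGPQ: children D:{C}, FGPQ:{A,C,G,T} ∩→ {C}; cost 0
[col 1] CDFGPQ: children C:{A}, DFGPQ:{C} ∪→ {A,C}; cost 1
[col 2] GP: children G:{T}, P:{G} ∪→ {G,T}; cost 1
[col 2] GPQ: children GP:{G,T}, Q:{A} ∪→ {A,G,T}; cost 1
[col 2] FGPQ: children F:{G}, GPQ:{A,G,T} ∩→ {G}; cost 0
[col 2] DFGPQ: children D:{C}, FGPQ:{G} ∪→ {C,G}; cost 1
[col 2] CDFGPQ: children C:{G}, DFGPQ:{C,G} ∩→ {G}; cost 0
per-site changes: [3, 4, 3]; total = 10

10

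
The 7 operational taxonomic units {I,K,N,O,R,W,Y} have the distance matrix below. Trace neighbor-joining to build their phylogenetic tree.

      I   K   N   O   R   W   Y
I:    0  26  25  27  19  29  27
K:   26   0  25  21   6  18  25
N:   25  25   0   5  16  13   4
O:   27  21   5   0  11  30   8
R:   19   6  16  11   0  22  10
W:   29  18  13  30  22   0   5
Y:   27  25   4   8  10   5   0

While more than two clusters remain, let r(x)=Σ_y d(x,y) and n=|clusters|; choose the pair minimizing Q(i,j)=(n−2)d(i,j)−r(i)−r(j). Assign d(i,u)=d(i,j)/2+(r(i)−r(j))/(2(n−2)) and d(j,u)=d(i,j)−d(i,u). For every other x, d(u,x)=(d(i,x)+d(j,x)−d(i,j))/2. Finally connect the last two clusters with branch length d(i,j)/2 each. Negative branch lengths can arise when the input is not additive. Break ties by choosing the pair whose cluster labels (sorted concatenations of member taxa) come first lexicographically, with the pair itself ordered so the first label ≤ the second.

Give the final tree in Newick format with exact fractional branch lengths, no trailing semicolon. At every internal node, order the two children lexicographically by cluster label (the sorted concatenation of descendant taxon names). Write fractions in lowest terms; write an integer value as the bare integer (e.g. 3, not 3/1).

((((I:123/8,(K:67/10,R:-7/10):33/8):37/8,(W:111/16,Y:-31/16):5):15/4,N:3/16):77/32,O:77/32)

step 1: merge (K,R) at d=6, Q=-175; branch lengths K→67/10, R→-7/10; new cluster KR
  updated: d(I,KR)=39/2, d(KR,N)=35/2, d(KR,O)=13, d(KR,W)=17, d(KR,Y)=29/2
step 2: merge (W,Y) at d=5, Q=-265/2; branch lengths W→111/16, Y→-31/16; new cluster WY
  updated: d(I,WY)=51/2, d(KR,WY)=53/4, d(N,WY)=6, d(O,WY)=33/2
step 3: merge (I,KR) at d=39/2, Q=-407/4; branch lengths I→123/8, KR→33/8; new cluster IKR
  updated: d(IKR,N)=23/2, d(IKR,O)=41/4, d(IKR,WY)=77/8
step 4: merge (IKR,WY) at d=77/8, Q=-177/4; branch lengths IKR→37/8, WY→5; new cluster IKRWY
  updated: d(IKRWY,N)=63/16, d(IKRWY,O)=137/16
step 5: merge (IKRWY,N) at d=63/16, Q=-35/2; branch lengths IKRWY→15/4, N→3/16; new cluster IKNRWY
  updated: d(IKNRWY,O)=77/16
step 6: merge (IKNRWY,O) at d=77/16; branch lengths IKNRWY→77/32, O→77/32; new cluster IKNORWY
final tree: ((((I:123/8,(K:67/10,R:-7/10):33/8):37/8,(W:111/16,Y:-31/16):5):15/4,N:3/16):77/32,O:77/32)
total length: 391/8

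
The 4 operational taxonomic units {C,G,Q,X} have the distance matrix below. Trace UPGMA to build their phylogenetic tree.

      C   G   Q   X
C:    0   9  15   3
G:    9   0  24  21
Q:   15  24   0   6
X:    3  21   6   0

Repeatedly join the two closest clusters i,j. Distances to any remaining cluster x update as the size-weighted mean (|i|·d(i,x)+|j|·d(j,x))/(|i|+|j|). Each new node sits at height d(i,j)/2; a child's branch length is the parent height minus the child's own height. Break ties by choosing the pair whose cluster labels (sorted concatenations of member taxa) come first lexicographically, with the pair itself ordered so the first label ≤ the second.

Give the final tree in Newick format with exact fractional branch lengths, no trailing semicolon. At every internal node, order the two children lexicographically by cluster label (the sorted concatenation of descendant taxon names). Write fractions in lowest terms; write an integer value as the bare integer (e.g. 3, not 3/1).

(((C:3/2,X:3/2):15/4,Q:21/4):15/4,G:9)

1. join C+X (d=3) ⇒ CX; edges |C|=3/2, |X|=3/2
  updated: d(CX,G)=15, d(CX,Q)=21/2
2. join CX+Q (d=21/2) ⇒ CQX; edges |CX|=15/4, |Q|=21/4
  updated: d(CQX,G)=18
3. join CQX+G (d=18) ⇒ CGQX; edges |CQX|=15/4, |G|=9
final tree: (((C:3/2,X:3/2):15/4,Q:21/4):15/4,G:9)
total length: 99/4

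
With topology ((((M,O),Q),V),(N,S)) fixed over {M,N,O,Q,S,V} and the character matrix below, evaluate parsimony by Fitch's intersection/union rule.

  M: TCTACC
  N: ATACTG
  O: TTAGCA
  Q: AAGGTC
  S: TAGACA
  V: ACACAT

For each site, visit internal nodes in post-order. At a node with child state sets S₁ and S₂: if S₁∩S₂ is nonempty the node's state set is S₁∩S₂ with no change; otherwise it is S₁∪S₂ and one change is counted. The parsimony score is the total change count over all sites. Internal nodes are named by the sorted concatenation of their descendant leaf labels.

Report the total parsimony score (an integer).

site 0, node MO: M={T} ∩ O={T} → {T} (+0)
site 0, node MOQ: MO={T} ∪ Q={A} → {A,T} (+1)
site 0, node MOQV: MOQ={A,T} ∩ V={A} → {A} (+0)
site 0, node NS: N={A} ∪ S={T} → {A,T} (+1)
site 0, node MNOQSV: MOQV={A} ∩ NS={A,T} → {A} (+0)
site 1, node MO: M={C} ∪ O={T} → {C,T} (+1)
site 1, node MOQ: MO={C,T} ∪ Q={A} → {A,C,T} (+1)
site 1, node MOQV: MOQ={A,C,T} ∩ V={C} → {C} (+0)
site 1, node NS: N={T} ∪ S={A} → {A,T} (+1)
site 1, node MNOQSV: MOQV={C} ∪ NS={A,T} → {A,C,T} (+1)
site 2, node MO: M={T} ∪ O={A} → {A,T} (+1)
site 2, node MOQ: MO={A,T} ∪ Q={G} → {A,G,T} (+1)
site 2, node MOQV: MOQ={A,G,T} ∩ V={A} → {A} (+0)
site 2, node NS: N={A} ∪ S={G} → {A,G} (+1)
site 2, node MNOQSV: MOQV={A} ∩ NS={A,G} → {A} (+0)
site 3, node MO: M={A} ∪ O={G} → {A,G} (+1)
site 3, node MOQ: MO={A,G} ∩ Q={G} → {G} (+0)
site 3, node MOQV: MOQ={G} ∪ V={C} → {C,G} (+1)
site 3, node NS: N={C} ∪ S={A} → {A,C} (+1)
site 3, node MNOQSV: MOQV={C,G} ∩ NS={A,C} → {C} (+0)
site 4, node MO: M={C} ∩ O={C} → {C} (+0)
site 4, node MOQ: MO={C} ∪ Q={T} → {C,T} (+1)
site 4, node MOQV: MOQ={C,T} ∪ V={A} → {A,C,T} (+1)
site 4, node NS: N={T} ∪ S={C} → {C,T} (+1)
site 4, node MNOQSV: MOQV={A,C,T} ∩ NS={C,T} → {C,T} (+0)
site 5, node MO: M={C} ∪ O={A} → {A,C} (+1)
site 5, node MOQ: MO={A,C} ∩ Q={C} → {C} (+0)
site 5, node MOQV: MOQ={C} ∪ V={T} → {C,T} (+1)
site 5, node NS: N={G} ∪ S={A} → {A,G} (+1)
site 5, node MNOQSV: MOQV={C,T} ∪ NS={A,G} → {A,C,G,T} (+1)
per-site changes: [2, 4, 3, 3, 3, 4]; total = 19

19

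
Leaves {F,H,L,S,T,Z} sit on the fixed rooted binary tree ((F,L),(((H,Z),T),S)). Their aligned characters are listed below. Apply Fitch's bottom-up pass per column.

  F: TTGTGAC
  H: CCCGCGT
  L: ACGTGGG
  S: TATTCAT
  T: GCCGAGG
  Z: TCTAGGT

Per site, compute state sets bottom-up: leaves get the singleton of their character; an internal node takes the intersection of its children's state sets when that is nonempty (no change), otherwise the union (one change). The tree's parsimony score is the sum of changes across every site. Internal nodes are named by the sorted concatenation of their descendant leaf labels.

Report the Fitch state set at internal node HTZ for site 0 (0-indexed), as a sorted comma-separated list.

site 0, node FL: F={T} ∪ L={A} → {A,T} (+1)
site 0, node HZ: H={C} ∪ Z={T} → {C,T} (+1)
site 0, node HTZ: HZ={C,T} ∪ T={G} → {C,G,T} (+1)
site 0, node HSTZ: HTZ={C,G,T} ∩ S={T} → {T} (+0)
site 0, node FHLSTZ: FL={A,T} ∩ HSTZ={T} → {T} (+0)
site 1, node FL: F={T} ∪ L={C} → {C,T} (+1)
site 1, node HZ: H={C} ∩ Z={C} → {C} (+0)
site 1, node HTZ: HZ={C} ∩ T={C} → {C} (+0)
site 1, node HSTZ: HTZ={C} ∪ S={A} → {A,C} (+1)
site 1, node FHLSTZ: FL={C,T} ∩ HSTZ={A,C} → {C} (+0)
site 2, node FL: F={G} ∩ L={G} → {G} (+0)
site 2, node HZ: H={C} ∪ Z={T} → {C,T} (+1)
site 2, node HTZ: HZ={C,T} ∩ T={C} → {C} (+0)
site 2, node HSTZ: HTZ={C} ∪ S={T} → {C,T} (+1)
site 2, node FHLSTZ: FL={G} ∪ HSTZ={C,T} → {C,G,T} (+1)
site 3, node FL: F={T} ∩ L={T} → {T} (+0)
site 3, node HZ: H={G} ∪ Z={A} → {A,G} (+1)
site 3, node HTZ: HZ={A,G} ∩ T={G} → {G} (+0)
site 3, node HSTZ: HTZ={G} ∪ S={T} → {G,T} (+1)
site 3, node FHLSTZ: FL={T} ∩ HSTZ={G,T} → {T} (+0)
site 4, node FL: F={G} ∩ L={G} → {G} (+0)
site 4, node HZ: H={C} ∪ Z={G} → {C,G} (+1)
site 4, node HTZ: HZ={C,G} ∪ T={A} → {A,C,G} (+1)
site 4, node HSTZ: HTZ={A,C,G} ∩ S={C} → {C} (+0)
site 4, node FHLSTZ: FL={G} ∪ HSTZ={C} → {C,G} (+1)
site 5, node FL: F={A} ∪ L={G} → {A,G} (+1)
site 5, node HZ: H={G} ∩ Z={G} → {G} (+0)
site 5, node HTZ: HZ={G} ∩ T={G} → {G} (+0)
site 5, node HSTZ: HTZ={G} ∪ S={A} → {A,G} (+1)
site 5, node FHLSTZ: FL={A,G} ∩ HSTZ={A,G} → {A,G} (+0)
site 6, node FL: F={C} ∪ L={G} → {C,G} (+1)
site 6, node HZ: H={T} ∩ Z={T} → {T} (+0)
site 6, node HTZ: HZ={T} ∪ T={G} → {G,T} (+1)
site 6, node HSTZ: HTZ={G,T} ∩ S={T} → {T} (+0)
site 6, node FHLSTZ: FL={C,G} ∪ HSTZ={T} → {C,G,T} (+1)
per-site changes: [3, 2, 3, 2, 3, 2, 3]; total = 18

C,G,T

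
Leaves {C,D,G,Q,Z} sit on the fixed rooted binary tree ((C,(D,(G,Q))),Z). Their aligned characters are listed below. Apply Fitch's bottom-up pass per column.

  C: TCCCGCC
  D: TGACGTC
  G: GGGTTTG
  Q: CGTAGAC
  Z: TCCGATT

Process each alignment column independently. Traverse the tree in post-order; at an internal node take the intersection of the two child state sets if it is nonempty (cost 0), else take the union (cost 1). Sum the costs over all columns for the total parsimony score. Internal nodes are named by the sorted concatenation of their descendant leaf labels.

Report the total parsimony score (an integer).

GQ@0: {G} ∪ {C} = {C,G} (union, +1)
DGQ@0: {T} ∪ {C,G} = {C,G,T} (union, +1)
CDGQ@0: {T} ∩ {C,G,T} = {T} (intersection, +0)
CDGQZ@0: {T} ∩ {T} = {T} (intersection, +0)
GQ@1: {G} ∩ {G} = {G} (intersection, +0)
DGQ@1: {G} ∩ {G} = {G} (intersection, +0)
CDGQ@1: {C} ∪ {G} = {C,G} (union, +1)
CDGQZ@1: {C,G} ∩ {C} = {C} (intersection, +0)
GQ@2: {G} ∪ {T} = {G,T} (union, +1)
DGQ@2: {A} ∪ {G,T} = {A,G,T} (union, +1)
CDGQ@2: {C} ∪ {A,G,T} = {A,C,G,T} (union, +1)
CDGQZ@2: {A,C,G,T} ∩ {C} = {C} (intersection, +0)
GQ@3: {T} ∪ {A} = {A,T} (union, +1)
DGQ@3: {C} ∪ {A,T} = {A,C,T} (union, +1)
CDGQ@3: {C} ∩ {A,C,T} = {C} (intersection, +0)
CDGQZ@3: {C} ∪ {G} = {C,G} (union, +1)
GQ@4: {T} ∪ {G} = {G,T} (union, +1)
DGQ@4: {G} ∩ {G,T} = {G} (intersection, +0)
CDGQ@4: {G} ∩ {G} = {G} (intersection, +0)
CDGQZ@4: {G} ∪ {A} = {A,G} (union, +1)
GQ@5: {T} ∪ {A} = {A,T} (union, +1)
DGQ@5: {T} ∩ {A,T} = {T} (intersection, +0)
CDGQ@5: {C} ∪ {T} = {C,T} (union, +1)
CDGQZ@5: {C,T} ∩ {T} = {T} (intersection, +0)
GQ@6: {G} ∪ {C} = {C,G} (union, +1)
DGQ@6: {C} ∩ {C,G} = {C} (intersection, +0)
CDGQ@6: {C} ∩ {C} = {C} (intersection, +0)
CDGQZ@6: {C} ∪ {T} = {C,T} (union, +1)
per-site changes: [2, 1, 3, 3, 2, 2, 2]; total = 15

15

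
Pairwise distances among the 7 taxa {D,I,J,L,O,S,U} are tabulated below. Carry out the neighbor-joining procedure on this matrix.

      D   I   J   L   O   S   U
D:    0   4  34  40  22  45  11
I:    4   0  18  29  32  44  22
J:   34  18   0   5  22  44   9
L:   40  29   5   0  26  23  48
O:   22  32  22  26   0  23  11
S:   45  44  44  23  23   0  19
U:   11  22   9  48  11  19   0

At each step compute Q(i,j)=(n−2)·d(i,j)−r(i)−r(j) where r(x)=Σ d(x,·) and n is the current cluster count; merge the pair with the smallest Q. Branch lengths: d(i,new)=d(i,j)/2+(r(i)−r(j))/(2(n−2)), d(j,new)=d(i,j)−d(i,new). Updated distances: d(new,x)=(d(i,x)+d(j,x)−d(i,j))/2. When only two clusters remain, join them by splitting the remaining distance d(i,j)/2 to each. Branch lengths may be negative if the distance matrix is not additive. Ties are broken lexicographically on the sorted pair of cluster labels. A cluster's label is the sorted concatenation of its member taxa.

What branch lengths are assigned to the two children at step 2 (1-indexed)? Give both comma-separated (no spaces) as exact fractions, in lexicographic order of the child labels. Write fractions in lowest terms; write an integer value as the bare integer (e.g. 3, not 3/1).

-21/16,101/16

step 1: merge (D,I) at d=4, Q=-285; branch lengths D→27/10, I→13/10; new cluster DI
  updated: d(DI,J)=24, d(DI,L)=65/2, d(DI,O)=25, d(DI,S)=85/2, d(DI,U)=29/2
step 2: merge (J,L) at d=5, Q=-437/2; branch lengths J→-21/16, L→101/16; new cluster JL
  updated: d(DI,JL)=103/4, d(JL,O)=43/2, d(JL,S)=31, d(JL,U)=26
step 3: merge (DI,JL) at d=103/4, Q=-539/4; branch lengths DI→323/24, JL→295/24; new cluster DIJL
  updated: d(DIJL,O)=83/8, d(DIJL,S)=191/8, d(DIJL,U)=59/8
step 4: merge (DIJL,O) at d=83/8, Q=-261/4; branch lengths DIJL→9/2, O→47/8; new cluster DIJLO
  updated: d(DIJLO,S)=73/4, d(DIJLO,U)=4
step 5: merge (DIJLO,S) at d=73/4, Q=-165/4; branch lengths DIJLO→13/8, S→133/8; new cluster DIJLOS
  updated: d(DIJLOS,U)=19/8
step 6: merge (DIJLOS,U) at d=19/8; branch lengths DIJLOS→19/16, U→19/16; new cluster DIJLOSU
final tree: (((((D:27/10,I:13/10):323/24,(J:-21/16,L:101/16):295/24):9/2,O:47/8):13/8,S:133/8):19/16,U:19/16)
total length: 263/4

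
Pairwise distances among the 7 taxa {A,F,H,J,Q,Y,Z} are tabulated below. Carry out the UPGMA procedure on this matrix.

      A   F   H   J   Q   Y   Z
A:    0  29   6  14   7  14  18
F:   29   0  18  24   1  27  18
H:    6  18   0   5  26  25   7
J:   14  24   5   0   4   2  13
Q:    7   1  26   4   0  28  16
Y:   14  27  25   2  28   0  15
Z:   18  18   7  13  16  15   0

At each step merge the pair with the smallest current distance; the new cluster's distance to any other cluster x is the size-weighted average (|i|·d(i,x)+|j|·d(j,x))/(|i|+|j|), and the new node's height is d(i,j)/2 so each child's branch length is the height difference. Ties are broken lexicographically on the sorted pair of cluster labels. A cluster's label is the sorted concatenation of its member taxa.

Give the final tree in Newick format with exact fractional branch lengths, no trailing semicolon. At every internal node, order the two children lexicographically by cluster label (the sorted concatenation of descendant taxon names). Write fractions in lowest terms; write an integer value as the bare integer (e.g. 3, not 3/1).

iteration 1: select F,Q (d=1); attach at lengths (1/2, 1/2); label the merged cluster FQ
  updated: d(A,FQ)=18, d(FQ,H)=22, d(FQ,J)=14, d(FQ,Y)=55/2, d(FQ,Z)=17
iteration 2: select J,Y (d=2); attach at lengths (1, 1); label the merged cluster JY
  updated: d(A,JY)=14, d(FQ,JY)=83/4, d(H,JY)=15, d(JY,Z)=14
iteration 3: select A,H (d=6); attach at lengths (3, 3); label the merged cluster AH
  updated: d(AH,FQ)=20, d(AH,JY)=29/2, d(AH,Z)=25/2
iteration 4: select AH,Z (d=25/2); attach at lengths (13/4, 25/4); label the merged cluster AHZ
  updated: d(AHZ,FQ)=19, d(AHZ,JY)=43/3
iteration 5: select AHZ,JY (d=43/3); attach at lengths (11/12, 37/6); label the merged cluster AHJYZ
  updated: d(AHJYZ,FQ)=197/10
iteration 6: select AHJYZ,FQ (d=197/10); attach at lengths (161/60, 187/20); label the merged cluster AFHJQYZ
final tree: ((((A:3,H:3):13/4,Z:25/4):11/12,(J:1,Y:1):37/6):161/60,(F:1/2,Q:1/2):187/20)
total length: 2257/60

((((A:3,H:3):13/4,Z:25/4):11/12,(J:1,Y:1):37/6):161/60,(F:1/2,Q:1/2):187/20)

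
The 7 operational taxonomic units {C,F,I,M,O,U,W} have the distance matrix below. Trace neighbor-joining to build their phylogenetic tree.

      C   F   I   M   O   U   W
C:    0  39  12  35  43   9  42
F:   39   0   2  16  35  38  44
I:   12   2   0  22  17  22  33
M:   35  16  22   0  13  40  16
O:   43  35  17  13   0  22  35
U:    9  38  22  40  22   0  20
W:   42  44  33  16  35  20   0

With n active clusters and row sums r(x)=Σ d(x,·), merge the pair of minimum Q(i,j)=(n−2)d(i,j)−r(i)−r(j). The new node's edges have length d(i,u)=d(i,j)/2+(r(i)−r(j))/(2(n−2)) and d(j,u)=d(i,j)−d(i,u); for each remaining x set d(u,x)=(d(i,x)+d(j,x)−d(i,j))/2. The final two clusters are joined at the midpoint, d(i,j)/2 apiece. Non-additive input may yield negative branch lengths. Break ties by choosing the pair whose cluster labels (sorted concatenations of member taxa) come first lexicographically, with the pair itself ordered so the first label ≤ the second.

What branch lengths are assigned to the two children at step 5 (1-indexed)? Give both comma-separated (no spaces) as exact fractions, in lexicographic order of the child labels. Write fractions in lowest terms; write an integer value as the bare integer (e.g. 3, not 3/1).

iteration 1: select C,U (d=9, Q=-286); attach at lengths (37/5, 8/5); label the merged cluster CU
  updated: d(CU,F)=34, d(CU,I)=25/2, d(CU,M)=33, d(CU,O)=28, d(CU,W)=53/2
iteration 2: select F,I (d=2, Q=-419/2); attach at lengths (105/16, -73/16); label the merged cluster FI
  updated: d(CU,FI)=89/4, d(FI,M)=18, d(FI,O)=25, d(FI,W)=75/2
iteration 3: select M,W (d=16, Q=-147); attach at lengths (13/6, 83/6); label the merged cluster MW
  updated: d(CU,MW)=87/4, d(FI,MW)=79/4, d(MW,O)=16
iteration 4: select CU,FI (d=89/4, Q=-189/2); attach at lengths (99/8, 79/8); label the merged cluster CFIU
  updated: d(CFIU,MW)=77/8, d(CFIU,O)=123/8
iteration 5: select CFIU,MW (d=77/8, Q=-41); attach at lengths (9/2, 41/8); label the merged cluster CFIMUW
  updated: d(CFIMUW,O)=87/8
iteration 6: select CFIMUW,O (d=87/8); attach at lengths (87/16, 87/16); label the merged cluster CFIMOUW
final tree: ((((C:37/5,U:8/5):99/8,(F:105/16,I:-73/16):79/8):9/2,(M:13/6,W:83/6):41/8):87/16,O:87/16)
total length: 279/4

9/2,41/8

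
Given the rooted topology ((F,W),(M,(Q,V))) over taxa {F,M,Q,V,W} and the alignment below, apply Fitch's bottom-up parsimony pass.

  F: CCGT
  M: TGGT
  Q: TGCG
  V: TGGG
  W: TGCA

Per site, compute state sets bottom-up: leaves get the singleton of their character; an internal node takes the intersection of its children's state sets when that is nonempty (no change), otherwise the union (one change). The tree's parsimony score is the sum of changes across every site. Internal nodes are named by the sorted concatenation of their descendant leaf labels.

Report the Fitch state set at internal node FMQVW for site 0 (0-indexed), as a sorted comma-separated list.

T

[col 0] FW: children F:{C}, W:{T} ∪→ {C,T}; cost 1
[col 0] QV: children Q:{T}, V:{T} ∩→ {T}; cost 0
[col 0] MQV: children M:{T}, QV:{T} ∩→ {T}; cost 0
[col 0] FMQVW: children FW:{C,T}, MQV:{T} ∩→ {T}; cost 0
[col 1] FW: children F:{C}, W:{G} ∪→ {C,G}; cost 1
[col 1] QV: children Q:{G}, V:{G} ∩→ {G}; cost 0
[col 1] MQV: children M:{G}, QV:{G} ∩→ {G}; cost 0
[col 1] FMQVW: children FW:{C,G}, MQV:{G} ∩→ {G}; cost 0
[col 2] FW: children F:{G}, W:{C} ∪→ {C,G}; cost 1
[col 2] QV: children Q:{C}, V:{G} ∪→ {C,G}; cost 1
[col 2] MQV: children M:{G}, QV:{C,G} ∩→ {G}; cost 0
[col 2] FMQVW: children FW:{C,G}, MQV:{G} ∩→ {G}; cost 0
[col 3] FW: children F:{T}, W:{A} ∪→ {A,T}; cost 1
[col 3] QV: children Q:{G}, V:{G} ∩→ {G}; cost 0
[col 3] MQV: children M:{T}, QV:{G} ∪→ {G,T}; cost 1
[col 3] FMQVW: children FW:{A,T}, MQV:{G,T} ∩→ {T}; cost 0
per-site changes: [1, 1, 2, 2]; total = 6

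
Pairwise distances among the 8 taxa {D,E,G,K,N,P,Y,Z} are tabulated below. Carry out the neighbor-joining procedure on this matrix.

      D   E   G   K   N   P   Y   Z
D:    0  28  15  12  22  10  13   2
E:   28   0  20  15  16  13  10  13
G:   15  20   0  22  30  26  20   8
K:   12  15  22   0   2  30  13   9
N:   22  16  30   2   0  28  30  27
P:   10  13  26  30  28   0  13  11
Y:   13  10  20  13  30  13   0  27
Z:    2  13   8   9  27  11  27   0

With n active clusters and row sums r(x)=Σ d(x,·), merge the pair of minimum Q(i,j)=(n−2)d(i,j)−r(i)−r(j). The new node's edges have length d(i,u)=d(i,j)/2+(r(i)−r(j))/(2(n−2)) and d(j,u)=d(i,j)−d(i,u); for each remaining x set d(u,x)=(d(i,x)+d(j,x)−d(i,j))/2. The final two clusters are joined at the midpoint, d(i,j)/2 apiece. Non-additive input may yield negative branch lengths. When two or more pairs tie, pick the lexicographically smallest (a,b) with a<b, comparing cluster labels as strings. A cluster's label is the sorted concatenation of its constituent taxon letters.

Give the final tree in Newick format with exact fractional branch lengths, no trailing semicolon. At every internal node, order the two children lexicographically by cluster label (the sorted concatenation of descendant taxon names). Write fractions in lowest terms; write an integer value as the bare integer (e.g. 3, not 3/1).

((((((D:8/5,Z:2/5):29/16,G:139/16):31/8,(K:-10/3,N:16/3):89/8):109/32,E:115/32):45/32,P:255/32):161/64,Y:161/64)

iteration 1: select K,N (d=2, Q=-246); attach at lengths (-10/3, 16/3); label the merged cluster KN
  updated: d(D,KN)=16, d(E,KN)=29/2, d(G,KN)=25, d(KN,P)=28, d(KN,Y)=41/2, d(KN,Z)=17
iteration 2: select D,Z (d=2, Q=-152); attach at lengths (8/5, 2/5); label the merged cluster DZ
  updated: d(DZ,E)=39/2, d(DZ,G)=21/2, d(DZ,KN)=31/2, d(DZ,P)=19/2, d(DZ,Y)=19
iteration 3: select DZ,G (d=21/2, Q=-267/2); attach at lengths (29/16, 139/16); label the merged cluster DGZ
  updated: d(DGZ,E)=29/2, d(DGZ,KN)=15, d(DGZ,P)=25/2, d(DGZ,Y)=57/4
iteration 4: select DGZ,KN (d=15, Q=-357/4); attach at lengths (31/8, 89/8); label the merged cluster DGKNZ
  updated: d(DGKNZ,E)=7, d(DGKNZ,P)=51/4, d(DGKNZ,Y)=79/8
iteration 5: select DGKNZ,E (d=7, Q=-365/8); attach at lengths (109/32, 115/32); label the merged cluster DEGKNZ
  updated: d(DEGKNZ,P)=75/8, d(DEGKNZ,Y)=103/16
iteration 6: select DEGKNZ,P (d=75/8, Q=-461/16); attach at lengths (45/32, 255/32); label the merged cluster DEGKNPZ
  updated: d(DEGKNPZ,Y)=161/32
iteration 7: select DEGKNPZ,Y (d=161/32); attach at lengths (161/64, 161/64); label the merged cluster DEGKNPYZ
final tree: ((((((D:8/5,Z:2/5):29/16,G:139/16):31/8,(K:-10/3,N:16/3):89/8):109/32,E:115/32):45/32,P:255/32):161/64,Y:161/64)
total length: 1629/32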